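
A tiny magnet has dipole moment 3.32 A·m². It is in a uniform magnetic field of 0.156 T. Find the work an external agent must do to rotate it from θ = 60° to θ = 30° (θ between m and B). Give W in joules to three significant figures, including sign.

W_ext = ΔU = −mB cosθ₂ + mB cosθ₁ = mB(cosθ₁ − cosθ₂).
W = (3.32)(0.156)·(cos60° − cos30°) = (0.5179)·(-0.3660) = -0.1896 J.

W ≈ -0.190 J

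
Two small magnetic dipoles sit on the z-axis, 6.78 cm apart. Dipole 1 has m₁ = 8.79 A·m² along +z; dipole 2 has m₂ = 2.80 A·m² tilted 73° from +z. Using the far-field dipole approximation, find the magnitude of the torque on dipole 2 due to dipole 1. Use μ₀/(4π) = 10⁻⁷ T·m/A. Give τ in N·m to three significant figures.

τ ≈ 0.0151 N·m

Dipole B is on the axis of dipole A, so B₁ there is axial: B₁ = (μ₀/4π)·2m₁/r³ along +z.
B₁ = 2(10⁻⁷)(8.79)/(0.0678)³ = 0.005641 T.
τ = m₂ B₁ sinθ.
τ = (2.80)(0.005641)·sin73° = 0.01510 N·m.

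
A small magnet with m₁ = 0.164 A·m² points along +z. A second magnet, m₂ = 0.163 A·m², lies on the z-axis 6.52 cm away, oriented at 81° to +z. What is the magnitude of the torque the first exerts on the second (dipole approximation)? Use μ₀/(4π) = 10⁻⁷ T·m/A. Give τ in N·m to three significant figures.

Dipole B is on the axis of dipole A, so B₁ there is axial: B₁ = (μ₀/4π)·2m₁/r³ along +z.
B₁ = 2(10⁻⁷)(0.164)/(0.0652)³ = 1.183×10⁻⁴ T.
τ = m₂ B₁ sinθ.
τ = (0.163)(1.183×10⁻⁴)·sin81° = 1.905×10⁻⁵ N·m.

τ ≈ 1.91×10⁻⁵ N·m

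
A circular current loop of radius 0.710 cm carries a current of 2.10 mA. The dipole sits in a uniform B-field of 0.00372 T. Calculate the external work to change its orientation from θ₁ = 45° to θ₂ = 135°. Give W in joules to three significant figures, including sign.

Magnetic moment m = IA = Iπa² = (0.00210)·π·(0.00710)² = 3.326×10⁻⁷ A·m².
W_ext = ΔU = −mB cosθ₂ + mB cosθ₁ = mB(cosθ₁ − cosθ₂).
W = (3.326×10⁻⁷)(0.00372)·(cos45° − cos135°) = (1.237×10⁻⁹)·(+1.4142) = 1.750×10⁻⁹ J.

W ≈ 1.75×10⁻⁹ J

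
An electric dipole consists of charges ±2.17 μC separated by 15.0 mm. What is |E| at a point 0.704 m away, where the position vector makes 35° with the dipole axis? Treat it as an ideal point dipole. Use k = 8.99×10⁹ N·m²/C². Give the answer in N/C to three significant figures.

Dipole moment p = qd = (2.17×10⁻⁶ C)(0.0150 m) = 3.255×10⁻⁸ C·m.
At angle θ the dipole field magnitude is E = (kp/r³)·√(1 + 3cos²θ).
kp/r³ = (8.99×10⁹)(3.255×10⁻⁸) / (0.704)³ = 838.7 N/C.
√(1 + 3cos²35°) = √(1 + 3·0.6710) = √3.0130 ≈ 1.7358.
E ≈ 838.7 × 1.736 = 1456 N/C.

E ≈ 1460 N/C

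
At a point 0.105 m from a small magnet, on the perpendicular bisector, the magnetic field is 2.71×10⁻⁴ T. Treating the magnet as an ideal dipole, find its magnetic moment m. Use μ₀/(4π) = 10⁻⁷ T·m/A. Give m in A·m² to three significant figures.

m ≈ 3.14 A·m²

In the equatorial plane B = (μ₀/4π)·m/r³, so m = Br³·4π/(μ₀).
m = (2.71×10⁻⁴)·(0.105)³ / (10⁻⁷) = 3.137 A·m².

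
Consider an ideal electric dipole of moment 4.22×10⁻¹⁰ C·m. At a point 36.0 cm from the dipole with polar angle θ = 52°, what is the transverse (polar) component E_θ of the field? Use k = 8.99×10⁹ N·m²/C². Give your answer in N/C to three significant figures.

E_θ ≈ 64.1 N/C

For a dipole, E_θ = (kp sinθ)/r³.
kp/r³ = (8.99×10⁹)(4.22×10⁻¹⁰)/(0.360)³ = 81.31 N/C.
E_θ = 81.31·sin52° = 64.08 N/C.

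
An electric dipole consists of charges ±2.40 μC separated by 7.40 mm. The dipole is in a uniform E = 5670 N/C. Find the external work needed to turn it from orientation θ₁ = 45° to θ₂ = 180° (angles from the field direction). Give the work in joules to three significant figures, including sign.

W ≈ 1.72×10⁻⁴ J

Dipole moment p = qd = (2.40×10⁻⁶ C)(0.00740 m) = 1.776×10⁻⁸ C·m.
W_ext = ΔU = U(θ₂) − U(θ₁) = −pE cosθ₂ − (−pE cosθ₁) = pE(cosθ₁ − cosθ₂).
W = (1.776×10⁻⁸)(5670)·(cos45° − cos180°) = (1.007×10⁻⁴)·(+1.7071) = 1.719×10⁻⁴ J.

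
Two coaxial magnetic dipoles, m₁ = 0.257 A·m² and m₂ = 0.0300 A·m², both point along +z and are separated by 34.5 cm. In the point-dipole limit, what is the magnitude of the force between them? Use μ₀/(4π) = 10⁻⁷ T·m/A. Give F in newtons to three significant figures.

On-axis B of dipole 1: B = (μ₀/4π)·2m₁/r³. Force on dipole 2: F = m₂·dB/dr.
dB/dr = −(μ₀/4π)·6m₁/r⁴, so |F| = (μ₀/4π)·6m₁m₂/r⁴.
F = 6(10⁻⁷)(0.257)(0.0300)/(0.345)⁴ = 3.265×10⁻⁷ N.

F ≈ 3.27×10⁻⁷ N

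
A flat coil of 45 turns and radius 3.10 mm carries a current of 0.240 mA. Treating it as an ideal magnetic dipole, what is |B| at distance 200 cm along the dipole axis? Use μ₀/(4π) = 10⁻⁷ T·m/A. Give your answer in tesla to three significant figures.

m = NIA = NIπa² = 45·(2.40×10⁻⁴)·π·(0.00310)² = 3.261×10⁻⁷ A·m².
On axis B = (μ₀/4π)·2m/r³.
B = 2·(10⁻⁷)·(3.261×10⁻⁷) / (2.00)³ = 8.152×10⁻¹⁵ T.

B ≈ 8.15×10⁻¹⁵ T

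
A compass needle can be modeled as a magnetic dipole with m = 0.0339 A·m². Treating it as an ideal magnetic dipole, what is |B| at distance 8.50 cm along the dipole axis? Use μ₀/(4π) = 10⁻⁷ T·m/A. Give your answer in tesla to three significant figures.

On axis B = (μ₀/4π)·2m/r³.
B = 2·(10⁻⁷)·(0.0339) / (0.0850)³ = 1.104×10⁻⁵ T.

B ≈ 1.10×10⁻⁵ T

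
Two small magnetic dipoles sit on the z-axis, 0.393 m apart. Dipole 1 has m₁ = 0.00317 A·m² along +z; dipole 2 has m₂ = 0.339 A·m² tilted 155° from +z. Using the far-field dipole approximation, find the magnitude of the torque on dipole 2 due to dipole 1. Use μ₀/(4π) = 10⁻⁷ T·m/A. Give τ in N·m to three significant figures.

Dipole B is on the axis of dipole A, so B₁ there is axial: B₁ = (μ₀/4π)·2m₁/r³ along +z.
B₁ = 2(10⁻⁷)(0.00317)/(0.393)³ = 1.045×10⁻⁸ T.
τ = m₂ B₁ sinθ.
τ = (0.339)(1.045×10⁻⁸)·sin155° = 1.496×10⁻⁹ N·m.

τ ≈ 1.50×10⁻⁹ N·m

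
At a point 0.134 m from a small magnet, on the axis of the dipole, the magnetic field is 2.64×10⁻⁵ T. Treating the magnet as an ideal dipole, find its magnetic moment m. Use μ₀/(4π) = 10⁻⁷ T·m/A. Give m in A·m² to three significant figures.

On axis B = (μ₀/4π)·2m/r³, so m = Br³·4π/(μ₀·2).
m = (2.64×10⁻⁵)·(0.134)³ / (2·10⁻⁷) = 0.3176 A·m².

m ≈ 0.318 A·m²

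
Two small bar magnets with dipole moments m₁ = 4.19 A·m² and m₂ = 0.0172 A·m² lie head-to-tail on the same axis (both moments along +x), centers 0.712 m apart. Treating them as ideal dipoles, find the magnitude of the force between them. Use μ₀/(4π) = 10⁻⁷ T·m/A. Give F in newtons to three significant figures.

On-axis B of dipole 1: B = (μ₀/4π)·2m₁/r³. Force on dipole 2: F = m₂·dB/dr.
dB/dr = −(μ₀/4π)·6m₁/r⁴, so |F| = (μ₀/4π)·6m₁m₂/r⁴.
F = 6(10⁻⁷)(4.19)(0.0172)/(0.712)⁴ = 1.683×10⁻⁷ N.

F ≈ 1.68×10⁻⁷ N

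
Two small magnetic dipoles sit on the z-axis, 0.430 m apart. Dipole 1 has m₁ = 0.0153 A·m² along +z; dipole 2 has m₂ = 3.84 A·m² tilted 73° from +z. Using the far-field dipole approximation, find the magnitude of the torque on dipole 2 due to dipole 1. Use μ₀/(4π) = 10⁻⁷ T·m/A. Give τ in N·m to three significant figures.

Dipole B is on the axis of dipole A, so B₁ there is axial: B₁ = (μ₀/4π)·2m₁/r³ along +z.
B₁ = 2(10⁻⁷)(0.0153)/(0.430)³ = 3.849×10⁻⁸ T.
τ = m₂ B₁ sinθ.
τ = (3.84)(3.849×10⁻⁸)·sin73° = 1.413×10⁻⁷ N·m.

τ ≈ 1.41×10⁻⁷ N·m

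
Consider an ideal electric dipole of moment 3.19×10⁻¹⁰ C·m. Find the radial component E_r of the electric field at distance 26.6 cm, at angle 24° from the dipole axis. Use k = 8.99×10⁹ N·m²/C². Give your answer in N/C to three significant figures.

E_r ≈ 278 N/C

For a dipole, E_r = (2kp cosθ)/r³.
kp/r³ = (8.99×10⁹)(3.19×10⁻¹⁰)/(0.266)³ = 152.4 N/C.
E_r = 2·152.4·cos24° = 278.4 N/C.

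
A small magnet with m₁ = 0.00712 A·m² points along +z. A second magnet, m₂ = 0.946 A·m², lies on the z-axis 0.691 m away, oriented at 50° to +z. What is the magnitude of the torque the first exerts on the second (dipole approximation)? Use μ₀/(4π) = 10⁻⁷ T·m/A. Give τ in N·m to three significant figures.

τ ≈ 3.13×10⁻⁹ N·m

Dipole B is on the axis of dipole A, so B₁ there is axial: B₁ = (μ₀/4π)·2m₁/r³ along +z.
B₁ = 2(10⁻⁷)(0.00712)/(0.691)³ = 4.316×10⁻⁹ T.
τ = m₂ B₁ sinθ.
τ = (0.946)(4.316×10⁻⁹)·sin50° = 3.128×10⁻⁹ N·m.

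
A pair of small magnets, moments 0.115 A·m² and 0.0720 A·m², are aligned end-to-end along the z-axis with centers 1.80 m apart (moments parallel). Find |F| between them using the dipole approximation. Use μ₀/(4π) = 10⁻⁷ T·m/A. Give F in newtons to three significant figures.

F ≈ 4.73×10⁻¹⁰ N

On-axis B of dipole 1: B = (μ₀/4π)·2m₁/r³. Force on dipole 2: F = m₂·dB/dr.
dB/dr = −(μ₀/4π)·6m₁/r⁴, so |F| = (μ₀/4π)·6m₁m₂/r⁴.
F = 6(10⁻⁷)(0.115)(0.0720)/(1.80)⁴ = 4.733×10⁻¹⁰ N.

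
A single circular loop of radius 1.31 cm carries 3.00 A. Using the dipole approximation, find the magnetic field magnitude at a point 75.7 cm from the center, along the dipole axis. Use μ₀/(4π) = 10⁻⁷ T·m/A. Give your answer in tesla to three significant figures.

B ≈ 7.46×10⁻¹⁰ T

Magnetic moment m = IA = Iπa² = (3.00)·π·(0.0131)² = 0.001617 A·m².
On axis B = (μ₀/4π)·2m/r³.
B = 2·(10⁻⁷)·(0.001617) / (0.757)³ = 7.455×10⁻¹⁰ T.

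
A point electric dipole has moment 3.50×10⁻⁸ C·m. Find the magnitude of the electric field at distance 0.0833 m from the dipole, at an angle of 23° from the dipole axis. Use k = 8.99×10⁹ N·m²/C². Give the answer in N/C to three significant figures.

At angle θ the dipole field magnitude is E = (kp/r³)·√(1 + 3cos²θ).
kp/r³ = (8.99×10⁹)(3.50×10⁻⁸) / (0.0833)³ = 5.444×10⁵ N/C.
√(1 + 3cos²23°) = √(1 + 3·0.8473) = √3.5420 ≈ 1.8820.
E ≈ 5.444×10⁵ × 1.882 = 1.025×10⁶ N/C.

E ≈ 1.02×10⁶ N/C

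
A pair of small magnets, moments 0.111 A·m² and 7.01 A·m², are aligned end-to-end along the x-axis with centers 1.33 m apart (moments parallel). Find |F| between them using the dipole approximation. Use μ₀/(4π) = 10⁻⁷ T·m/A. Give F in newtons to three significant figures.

On-axis B of dipole 1: B = (μ₀/4π)·2m₁/r³. Force on dipole 2: F = m₂·dB/dr.
dB/dr = −(μ₀/4π)·6m₁/r⁴, so |F| = (μ₀/4π)·6m₁m₂/r⁴.
F = 6(10⁻⁷)(0.111)(7.01)/(1.33)⁴ = 1.492×10⁻⁷ N.

F ≈ 1.49×10⁻⁷ N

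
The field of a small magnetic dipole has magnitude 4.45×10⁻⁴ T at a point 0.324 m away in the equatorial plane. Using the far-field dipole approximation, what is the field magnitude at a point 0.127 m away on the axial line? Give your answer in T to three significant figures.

B ≈ 0.0148 T

Dipole fields scale as 1/r³ in the far field.
The axial field is twice the equatorial field at the same r, so the geometry factor is 2/1.
B₂ = B₁ · (2/1) · (r₁/r₂)³ = 4.45×10⁻⁴ · 2 · (0.324/0.127)³.
(r₁/r₂)³ = (2.551)³ = 16.6.
B₂ ≈ 0.01478 T.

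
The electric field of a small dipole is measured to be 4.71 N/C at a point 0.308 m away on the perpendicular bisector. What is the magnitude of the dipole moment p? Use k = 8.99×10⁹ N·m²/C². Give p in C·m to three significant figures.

p ≈ 1.53×10⁻¹¹ C·m

In the equatorial plane E = kp/r³, so p = Er³/(k).
p = (4.71)·(0.308)³ / (8.99×10⁹) = 1.531×10⁻¹¹ C·m.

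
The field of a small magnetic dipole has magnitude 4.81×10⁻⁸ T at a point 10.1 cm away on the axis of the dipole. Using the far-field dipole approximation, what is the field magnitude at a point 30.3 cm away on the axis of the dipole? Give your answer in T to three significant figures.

B ≈ 1.78×10⁻⁹ T

Dipole fields scale as 1/r³ in the far field; the geometry is the same at both points.
B₂ = B₁ · (r₁/r₂)³ = 4.81×10⁻⁸ · (10.1/30.3)³.
(r₁/r₂)³ = (0.3333)³ = 0.03704.
B₂ ≈ 1.781×10⁻⁹ T.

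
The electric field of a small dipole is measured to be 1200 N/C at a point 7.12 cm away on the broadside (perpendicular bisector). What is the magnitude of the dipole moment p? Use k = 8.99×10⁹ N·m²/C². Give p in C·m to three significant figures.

In the equatorial plane E = kp/r³, so p = Er³/(k).
p = (1200)·(0.0712)³ / (8.99×10⁹) = 4.818×10⁻¹¹ C·m.

p ≈ 4.82×10⁻¹¹ C·m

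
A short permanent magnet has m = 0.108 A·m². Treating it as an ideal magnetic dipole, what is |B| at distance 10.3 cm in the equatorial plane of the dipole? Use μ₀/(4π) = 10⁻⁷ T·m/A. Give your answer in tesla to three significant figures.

In the equatorial plane B = (μ₀/4π)·m/r³ (half the axial value).
B = (10⁻⁷)·(0.108) / (0.103)³ = 9.884×10⁻⁶ T.

B ≈ 9.88×10⁻⁶ T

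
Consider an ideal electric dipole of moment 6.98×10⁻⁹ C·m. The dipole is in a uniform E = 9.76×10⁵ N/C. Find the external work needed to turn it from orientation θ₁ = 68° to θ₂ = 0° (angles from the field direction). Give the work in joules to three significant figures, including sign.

W_ext = ΔU = U(θ₂) − U(θ₁) = −pE cosθ₂ − (−pE cosθ₁) = pE(cosθ₁ − cosθ₂).
W = (6.98×10⁻⁹)(9.76×10⁵)·(cos68° − cos0°) = (0.006812)·(-0.6254) = -0.004260 J.

W ≈ -0.00426 J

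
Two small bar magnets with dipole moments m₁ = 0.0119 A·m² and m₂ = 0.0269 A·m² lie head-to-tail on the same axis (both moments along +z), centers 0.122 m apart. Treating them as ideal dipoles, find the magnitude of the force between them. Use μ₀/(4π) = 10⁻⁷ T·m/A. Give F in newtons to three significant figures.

F ≈ 8.67×10⁻⁷ N

On-axis B of dipole 1: B = (μ₀/4π)·2m₁/r³. Force on dipole 2: F = m₂·dB/dr.
dB/dr = −(μ₀/4π)·6m₁/r⁴, so |F| = (μ₀/4π)·6m₁m₂/r⁴.
F = 6(10⁻⁷)(0.0119)(0.0269)/(0.122)⁴ = 8.670×10⁻⁷ N.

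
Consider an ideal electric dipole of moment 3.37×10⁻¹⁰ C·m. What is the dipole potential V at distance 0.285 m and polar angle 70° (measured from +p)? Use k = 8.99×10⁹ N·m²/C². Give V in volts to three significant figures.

The dipole potential is V = kp cosθ / r².
V = (8.99×10⁹)(3.37×10⁻¹⁰)·cos70° / (0.285)² = 12.76 V.

V ≈ 12.8 V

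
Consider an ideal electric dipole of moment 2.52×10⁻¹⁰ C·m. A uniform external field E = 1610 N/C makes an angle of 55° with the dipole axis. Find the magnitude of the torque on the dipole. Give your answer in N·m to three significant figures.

τ ≈ 3.32×10⁻⁷ N·m

Torque on an electric dipole: τ = pE sinθ.
τ = (2.52×10⁻¹⁰)(1610)·sin55° = 3.323×10⁻⁷ N·m.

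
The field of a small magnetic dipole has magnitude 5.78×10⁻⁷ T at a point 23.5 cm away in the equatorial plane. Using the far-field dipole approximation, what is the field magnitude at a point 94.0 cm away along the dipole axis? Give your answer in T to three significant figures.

Dipole fields scale as 1/r³ in the far field.
The axial field is twice the equatorial field at the same r, so the geometry factor is 2/1.
B₂ = B₁ · (2/1) · (r₁/r₂)³ = 5.78×10⁻⁷ · 2 · (23.5/94.0)³.
(r₁/r₂)³ = (0.25)³ = 0.01562.
B₂ ≈ 1.806×10⁻⁸ T.

B ≈ 1.81×10⁻⁸ T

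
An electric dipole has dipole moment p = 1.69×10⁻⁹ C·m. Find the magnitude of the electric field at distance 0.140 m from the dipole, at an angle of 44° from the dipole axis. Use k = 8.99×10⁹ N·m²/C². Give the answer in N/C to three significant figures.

At angle θ the dipole field magnitude is E = (kp/r³)·√(1 + 3cos²θ).
kp/r³ = (8.99×10⁹)(1.69×10⁻⁹) / (0.140)³ = 5537 N/C.
√(1 + 3cos²44°) = √(1 + 3·0.5174) = √2.5523 ≈ 1.5976.
E ≈ 5537 × 1.598 = 8846 N/C.

E ≈ 8850 N/C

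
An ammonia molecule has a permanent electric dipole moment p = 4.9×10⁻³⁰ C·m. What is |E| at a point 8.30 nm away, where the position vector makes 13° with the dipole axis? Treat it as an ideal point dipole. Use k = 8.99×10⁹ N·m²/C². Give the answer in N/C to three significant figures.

E ≈ 1.51×10⁵ N/C

At angle θ the dipole field magnitude is E = (kp/r³)·√(1 + 3cos²θ).
kp/r³ = (8.99×10⁹)(4.90×10⁻³⁰) / (8.30×10⁻⁹)³ = 7.704×10⁴ N/C.
√(1 + 3cos²13°) = √(1 + 3·0.9494) = √3.8482 ≈ 1.9617.
E ≈ 7.704×10⁴ × 1.962 = 1.511×10⁵ N/C.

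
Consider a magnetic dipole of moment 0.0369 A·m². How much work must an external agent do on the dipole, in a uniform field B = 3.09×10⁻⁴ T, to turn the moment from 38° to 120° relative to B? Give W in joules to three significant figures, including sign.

W_ext = ΔU = −mB cosθ₂ + mB cosθ₁ = mB(cosθ₁ − cosθ₂).
W = (0.0369)(3.09×10⁻⁴)·(cos38° − cos120°) = (1.140×10⁻⁵)·(+1.2880) = 1.469×10⁻⁵ J.

W ≈ 1.47×10⁻⁵ J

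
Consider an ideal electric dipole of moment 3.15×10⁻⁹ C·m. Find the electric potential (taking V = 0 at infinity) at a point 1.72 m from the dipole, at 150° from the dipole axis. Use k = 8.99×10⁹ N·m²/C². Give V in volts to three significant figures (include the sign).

V ≈ -8.29 V

The dipole potential is V = kp cosθ / r².
V = (8.99×10⁹)(3.15×10⁻⁹)·cos150° / (1.72)² = -8.290 V.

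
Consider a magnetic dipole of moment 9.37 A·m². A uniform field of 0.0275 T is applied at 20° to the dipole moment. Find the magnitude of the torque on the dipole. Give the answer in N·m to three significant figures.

τ ≈ 0.0881 N·m

Torque on a magnetic dipole: τ = mB sinθ.
τ = (9.37)(0.0275)·sin20° = 0.08813 N·m.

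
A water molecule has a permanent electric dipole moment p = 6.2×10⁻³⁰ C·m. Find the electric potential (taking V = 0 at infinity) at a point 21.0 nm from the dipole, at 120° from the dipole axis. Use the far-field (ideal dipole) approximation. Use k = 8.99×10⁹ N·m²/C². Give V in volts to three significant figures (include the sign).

The dipole potential is V = kp cosθ / r².
V = (8.99×10⁹)(6.20×10⁻³⁰)·cos120° / (2.10×10⁻⁸)² = -6.320×10⁻⁵ V.

V ≈ -6.32×10⁻⁵ V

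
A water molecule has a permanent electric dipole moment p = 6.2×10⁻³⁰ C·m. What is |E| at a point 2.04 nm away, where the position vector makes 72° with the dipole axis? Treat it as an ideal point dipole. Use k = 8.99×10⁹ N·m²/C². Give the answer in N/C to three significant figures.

At angle θ the dipole field magnitude is E = (kp/r³)·√(1 + 3cos²θ).
kp/r³ = (8.99×10⁹)(6.20×10⁻³⁰) / (2.04×10⁻⁹)³ = 6.565×10⁶ N/C.
√(1 + 3cos²72°) = √(1 + 3·0.0955) = √1.2865 ≈ 1.1342.
E ≈ 6.565×10⁶ × 1.134 = 7.447×10⁶ N/C.

E ≈ 7.45×10⁶ N/C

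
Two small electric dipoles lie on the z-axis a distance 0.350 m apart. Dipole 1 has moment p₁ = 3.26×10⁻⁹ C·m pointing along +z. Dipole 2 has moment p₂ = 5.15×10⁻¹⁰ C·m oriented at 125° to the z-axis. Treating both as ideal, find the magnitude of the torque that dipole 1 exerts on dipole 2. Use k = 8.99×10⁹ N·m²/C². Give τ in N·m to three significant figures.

τ ≈ 5.77×10⁻⁷ N·m

The second dipole sits on the axis of the first, so the field there is axial: E₁ = 2kp₁/r³ along +z.
E₁ = 2(8.99×10⁹)(3.26×10⁻⁹)/(0.350)³ = 1367 N/C.
Torque on the second dipole: τ = p₂ E₁ sinθ.
τ = (5.15×10⁻¹⁰)(1367)·sin125° = 5.767×10⁻⁷ N·m.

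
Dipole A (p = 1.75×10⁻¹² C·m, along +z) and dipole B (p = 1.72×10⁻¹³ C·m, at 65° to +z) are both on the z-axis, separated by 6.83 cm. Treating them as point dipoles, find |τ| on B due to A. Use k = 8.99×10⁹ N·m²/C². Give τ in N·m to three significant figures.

τ ≈ 1.54×10⁻¹¹ N·m

The second dipole sits on the axis of the first, so the field there is axial: E₁ = 2kp₁/r³ along +z.
E₁ = 2(8.99×10⁹)(1.75×10⁻¹²)/(0.0683)³ = 98.76 N/C.
Torque on the second dipole: τ = p₂ E₁ sinθ.
τ = (1.72×10⁻¹³)(98.76)·sin65° = 1.539×10⁻¹¹ N·m.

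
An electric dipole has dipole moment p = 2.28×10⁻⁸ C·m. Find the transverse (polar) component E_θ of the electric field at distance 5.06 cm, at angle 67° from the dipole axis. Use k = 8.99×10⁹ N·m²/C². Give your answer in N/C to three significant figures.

For a dipole, E_θ = (kp sinθ)/r³.
kp/r³ = (8.99×10⁹)(2.28×10⁻⁸)/(0.0506)³ = 1.582×10⁶ N/C.
E_θ = 1.582×10⁶·sin67° = 1.456×10⁶ N/C.

E_θ ≈ 1.46×10⁶ N/C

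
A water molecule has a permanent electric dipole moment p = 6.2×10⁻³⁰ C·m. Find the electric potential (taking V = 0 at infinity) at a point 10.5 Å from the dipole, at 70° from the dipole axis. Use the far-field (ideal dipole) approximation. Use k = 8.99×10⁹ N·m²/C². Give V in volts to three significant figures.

V ≈ 0.0173 V

The dipole potential is V = kp cosθ / r².
V = (8.99×10⁹)(6.20×10⁻³⁰)·cos70° / (1.05×10⁻⁹)² = 0.01729 V.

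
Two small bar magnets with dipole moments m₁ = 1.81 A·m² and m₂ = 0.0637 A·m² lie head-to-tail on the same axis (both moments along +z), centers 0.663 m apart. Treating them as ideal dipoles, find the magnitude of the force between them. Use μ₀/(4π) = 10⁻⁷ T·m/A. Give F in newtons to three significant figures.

F ≈ 3.58×10⁻⁷ N

On-axis B of dipole 1: B = (μ₀/4π)·2m₁/r³. Force on dipole 2: F = m₂·dB/dr.
dB/dr = −(μ₀/4π)·6m₁/r⁴, so |F| = (μ₀/4π)·6m₁m₂/r⁴.
F = 6(10⁻⁷)(1.81)(0.0637)/(0.663)⁴ = 3.580×10⁻⁷ N.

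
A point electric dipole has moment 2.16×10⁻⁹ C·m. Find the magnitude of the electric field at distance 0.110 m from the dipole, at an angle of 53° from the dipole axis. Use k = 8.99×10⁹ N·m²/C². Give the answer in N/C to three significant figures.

E ≈ 2.11×10⁴ N/C

At angle θ the dipole field magnitude is E = (kp/r³)·√(1 + 3cos²θ).
kp/r³ = (8.99×10⁹)(2.16×10⁻⁹) / (0.110)³ = 1.459×10⁴ N/C.
√(1 + 3cos²53°) = √(1 + 3·0.3622) = √2.0865 ≈ 1.4445.
E ≈ 1.459×10⁴ × 1.444 = 2.107×10⁴ N/C.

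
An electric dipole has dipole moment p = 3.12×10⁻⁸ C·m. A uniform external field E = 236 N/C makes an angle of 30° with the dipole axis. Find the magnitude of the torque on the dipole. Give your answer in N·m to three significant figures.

Torque on an electric dipole: τ = pE sinθ.
τ = (3.12×10⁻⁸)(236)·sin30° = 3.682×10⁻⁶ N·m.

τ ≈ 3.68×10⁻⁶ N·m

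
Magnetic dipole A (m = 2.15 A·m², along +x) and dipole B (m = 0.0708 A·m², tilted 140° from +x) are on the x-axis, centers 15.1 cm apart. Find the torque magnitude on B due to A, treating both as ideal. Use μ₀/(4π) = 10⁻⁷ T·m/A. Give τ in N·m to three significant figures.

Dipole B is on the axis of dipole A, so B₁ there is axial: B₁ = (μ₀/4π)·2m₁/r³ along +x.
B₁ = 2(10⁻⁷)(2.15)/(0.151)³ = 1.249×10⁻⁴ T.
τ = m₂ B₁ sinθ.
τ = (0.0708)(1.249×10⁻⁴)·sin140° = 5.684×10⁻⁶ N·m.

τ ≈ 5.68×10⁻⁶ N·m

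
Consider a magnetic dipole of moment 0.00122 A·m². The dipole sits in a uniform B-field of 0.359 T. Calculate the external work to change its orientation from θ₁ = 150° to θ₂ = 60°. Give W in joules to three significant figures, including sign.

W ≈ -5.98×10⁻⁴ J

W_ext = ΔU = −mB cosθ₂ + mB cosθ₁ = mB(cosθ₁ − cosθ₂).
W = (0.00122)(0.359)·(cos150° − cos60°) = (4.380×10⁻⁴)·(-1.3660) = -5.983×10⁻⁴ J.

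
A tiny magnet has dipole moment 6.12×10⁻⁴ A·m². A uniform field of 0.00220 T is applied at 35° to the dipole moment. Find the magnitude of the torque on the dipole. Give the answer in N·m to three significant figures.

Torque on a magnetic dipole: τ = mB sinθ.
τ = (6.12×10⁻⁴)(0.00220)·sin35° = 7.723×10⁻⁷ N·m.

τ ≈ 7.72×10⁻⁷ N·m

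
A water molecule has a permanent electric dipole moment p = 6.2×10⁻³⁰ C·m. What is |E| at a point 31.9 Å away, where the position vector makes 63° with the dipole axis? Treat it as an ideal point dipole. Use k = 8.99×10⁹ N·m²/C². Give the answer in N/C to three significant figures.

E ≈ 2.18×10⁶ N/C

At angle θ the dipole field magnitude is E = (kp/r³)·√(1 + 3cos²θ).
kp/r³ = (8.99×10⁹)(6.20×10⁻³⁰) / (3.19×10⁻⁹)³ = 1.717×10⁶ N/C.
√(1 + 3cos²63°) = √(1 + 3·0.2061) = √1.6183 ≈ 1.2721.
E ≈ 1.717×10⁶ × 1.272 = 2.184×10⁶ N/C.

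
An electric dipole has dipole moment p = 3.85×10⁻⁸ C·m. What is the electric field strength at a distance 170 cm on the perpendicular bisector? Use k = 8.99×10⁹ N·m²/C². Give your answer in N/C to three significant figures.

On the perpendicular bisector E = kp/r³ (half the axial value at the same distance).
E = (8.99×10⁹)(3.85×10⁻⁸) / (1.70)³ = 70.45 N/C.

E ≈ 70.4 N/C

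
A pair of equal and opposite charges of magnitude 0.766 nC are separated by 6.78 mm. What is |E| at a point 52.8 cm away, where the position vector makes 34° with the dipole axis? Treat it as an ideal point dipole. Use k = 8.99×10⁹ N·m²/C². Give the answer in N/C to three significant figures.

E ≈ 0.555 N/C

Dipole moment p = qd = (7.66×10⁻¹⁰ C)(0.00678 m) = 5.193×10⁻¹² C·m.
At angle θ the dipole field magnitude is E = (kp/r³)·√(1 + 3cos²θ).
kp/r³ = (8.99×10⁹)(5.193×10⁻¹²) / (0.528)³ = 0.3172 N/C.
√(1 + 3cos²34°) = √(1 + 3·0.6873) = √3.0619 ≈ 1.7498.
E ≈ 0.3172 × 1.750 = 0.5550 N/C.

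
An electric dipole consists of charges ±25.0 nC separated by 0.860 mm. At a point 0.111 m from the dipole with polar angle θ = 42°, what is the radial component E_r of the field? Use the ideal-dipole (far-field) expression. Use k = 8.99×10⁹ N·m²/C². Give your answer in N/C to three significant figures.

Dipole moment p = qd = (2.50×10⁻⁸ C)(8.60×10⁻⁴ m) = 2.15×10⁻¹¹ C·m.
For a dipole, E_r = (2kp cosθ)/r³.
kp/r³ = (8.99×10⁹)(2.15×10⁻¹¹)/(0.111)³ = 141.3 N/C.
E_r = 2·141.3·cos42° = 210.1 N/C.

E_r ≈ 210 N/C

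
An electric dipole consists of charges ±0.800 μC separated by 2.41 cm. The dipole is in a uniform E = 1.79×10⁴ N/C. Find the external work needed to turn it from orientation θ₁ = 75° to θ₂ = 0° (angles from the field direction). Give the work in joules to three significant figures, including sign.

W ≈ -2.56×10⁻⁴ J

Dipole moment p = qd = (8.00×10⁻⁷ C)(0.0241 m) = 1.928×10⁻⁸ C·m.
W_ext = ΔU = U(θ₂) − U(θ₁) = −pE cosθ₂ − (−pE cosθ₁) = pE(cosθ₁ − cosθ₂).
W = (1.928×10⁻⁸)(1.79×10⁴)·(cos75° − cos0°) = (3.451×10⁻⁴)·(-0.7412) = -2.558×10⁻⁴ J.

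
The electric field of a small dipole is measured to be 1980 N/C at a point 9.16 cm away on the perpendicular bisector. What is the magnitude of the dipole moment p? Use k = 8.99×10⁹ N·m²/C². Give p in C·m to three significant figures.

In the equatorial plane E = kp/r³, so p = Er³/(k).
p = (1980)·(0.0916)³ / (8.99×10⁹) = 1.693×10⁻¹⁰ C·m.

p ≈ 1.69×10⁻¹⁰ C·m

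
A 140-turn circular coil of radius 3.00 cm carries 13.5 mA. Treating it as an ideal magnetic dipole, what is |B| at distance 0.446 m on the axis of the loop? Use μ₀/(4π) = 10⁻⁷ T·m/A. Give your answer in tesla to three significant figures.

m = NIA = NIπa² = 140·(0.0135)·π·(0.0300)² = 0.005344 A·m².
On axis B = (μ₀/4π)·2m/r³.
B = 2·(10⁻⁷)·(0.005344) / (0.446)³ = 1.205×10⁻⁸ T.

B ≈ 1.20×10⁻⁸ T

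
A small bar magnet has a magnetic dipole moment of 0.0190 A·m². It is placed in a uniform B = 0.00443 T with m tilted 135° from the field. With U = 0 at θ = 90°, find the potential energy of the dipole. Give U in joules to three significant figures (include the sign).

U ≈ 5.95×10⁻⁵ J

U = −m·B = −mB cosθ.
U = −(0.0190)(0.00443)·cos135° = 5.952×10⁻⁵ J.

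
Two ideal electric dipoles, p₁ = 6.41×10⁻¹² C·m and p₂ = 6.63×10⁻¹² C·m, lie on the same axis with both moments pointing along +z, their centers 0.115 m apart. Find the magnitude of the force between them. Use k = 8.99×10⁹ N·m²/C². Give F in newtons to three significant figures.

On-axis field of dipole 1 at distance r: E = 2kp₁/r³. Force on dipole 2 is F = p₂·dE/dr (gradient along axis).
dE/dr = −6kp₁/r⁴, so |F| = 6kp₁p₂/r⁴ (attractive for aligned moments).
F = 6(8.99×10⁹)(6.41×10⁻¹²)(6.63×10⁻¹²)/(0.115)⁴ = 1.311×10⁻⁸ N.

F ≈ 1.31×10⁻⁸ N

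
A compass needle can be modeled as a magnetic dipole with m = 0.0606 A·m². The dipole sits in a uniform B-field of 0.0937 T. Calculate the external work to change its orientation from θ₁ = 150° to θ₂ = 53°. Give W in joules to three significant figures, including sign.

W ≈ -0.00833 J

W_ext = ΔU = −mB cosθ₂ + mB cosθ₁ = mB(cosθ₁ − cosθ₂).
W = (0.0606)(0.0937)·(cos150° − cos53°) = (0.005678)·(-1.4678) = -0.008335 J.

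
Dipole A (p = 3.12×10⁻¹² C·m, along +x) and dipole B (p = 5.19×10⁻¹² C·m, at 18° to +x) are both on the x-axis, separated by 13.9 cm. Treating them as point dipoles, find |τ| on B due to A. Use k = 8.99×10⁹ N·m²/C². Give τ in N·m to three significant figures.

τ ≈ 3.35×10⁻¹¹ N·m

The second dipole sits on the axis of the first, so the field there is axial: E₁ = 2kp₁/r³ along +x.
E₁ = 2(8.99×10⁹)(3.12×10⁻¹²)/(0.139)³ = 20.89 N/C.
Torque on the second dipole: τ = p₂ E₁ sinθ.
τ = (5.19×10⁻¹²)(20.89)·sin18° = 3.350×10⁻¹¹ N·m.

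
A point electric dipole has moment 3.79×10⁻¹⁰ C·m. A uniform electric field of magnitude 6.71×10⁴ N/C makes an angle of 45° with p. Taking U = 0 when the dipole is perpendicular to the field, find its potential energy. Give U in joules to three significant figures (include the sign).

U = −p·E = −pE cosθ.
U = −(3.79×10⁻¹⁰)(6.71×10⁴)·cos45° = -1.798×10⁻⁵ J.

U ≈ -1.80×10⁻⁵ J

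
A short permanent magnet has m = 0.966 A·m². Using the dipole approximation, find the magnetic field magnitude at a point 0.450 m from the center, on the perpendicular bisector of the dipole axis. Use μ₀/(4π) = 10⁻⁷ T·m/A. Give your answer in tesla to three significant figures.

B ≈ 1.06×10⁻⁶ T

In the equatorial plane B = (μ₀/4π)·m/r³ (half the axial value).
B = (10⁻⁷)·(0.966) / (0.450)³ = 1.060×10⁻⁶ T.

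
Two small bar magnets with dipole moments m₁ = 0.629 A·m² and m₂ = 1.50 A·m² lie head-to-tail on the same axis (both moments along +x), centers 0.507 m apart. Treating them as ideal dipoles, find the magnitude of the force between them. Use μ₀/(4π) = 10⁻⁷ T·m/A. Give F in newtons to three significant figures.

F ≈ 8.57×10⁻⁶ N

On-axis B of dipole 1: B = (μ₀/4π)·2m₁/r³. Force on dipole 2: F = m₂·dB/dr.
dB/dr = −(μ₀/4π)·6m₁/r⁴, so |F| = (μ₀/4π)·6m₁m₂/r⁴.
F = 6(10⁻⁷)(0.629)(1.50)/(0.507)⁴ = 8.568×10⁻⁶ N.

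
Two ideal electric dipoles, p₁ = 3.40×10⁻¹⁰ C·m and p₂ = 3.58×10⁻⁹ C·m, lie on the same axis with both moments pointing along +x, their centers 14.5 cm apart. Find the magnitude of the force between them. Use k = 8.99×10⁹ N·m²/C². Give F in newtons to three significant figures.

On-axis field of dipole 1 at distance r: E = 2kp₁/r³. Force on dipole 2 is F = p₂·dE/dr (gradient along axis).
dE/dr = −6kp₁/r⁴, so |F| = 6kp₁p₂/r⁴ (attractive for aligned moments).
F = 6(8.99×10⁹)(3.40×10⁻¹⁰)(3.58×10⁻⁹)/(0.145)⁴ = 1.485×10⁻⁴ N.

F ≈ 1.49×10⁻⁴ N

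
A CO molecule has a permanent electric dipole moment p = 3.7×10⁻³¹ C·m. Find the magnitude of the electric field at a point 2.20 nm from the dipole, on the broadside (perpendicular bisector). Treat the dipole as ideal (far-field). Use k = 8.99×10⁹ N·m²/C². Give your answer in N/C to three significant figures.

E ≈ 3.12×10⁵ N/C

In the equatorial plane E = kp/r³.
E = (8.99×10⁹)(3.70×10⁻³¹) / (2.20×10⁻⁹)³ = 3.124×10⁵ N/C.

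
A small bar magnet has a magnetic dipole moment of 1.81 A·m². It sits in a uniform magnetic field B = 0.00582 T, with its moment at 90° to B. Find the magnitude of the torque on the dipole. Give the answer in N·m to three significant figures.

Torque on a magnetic dipole: τ = mB sinθ.
τ = (1.81)(0.00582)·sin90° = 0.01053 N·m.

τ ≈ 0.0105 N·m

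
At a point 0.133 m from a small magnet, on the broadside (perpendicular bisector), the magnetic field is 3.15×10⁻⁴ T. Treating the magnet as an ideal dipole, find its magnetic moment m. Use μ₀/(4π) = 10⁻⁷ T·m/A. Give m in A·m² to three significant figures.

In the equatorial plane B = (μ₀/4π)·m/r³, so m = Br³·4π/(μ₀).
m = (3.15×10⁻⁴)·(0.133)³ / (10⁻⁷) = 7.411 A·m².

m ≈ 7.41 A·m²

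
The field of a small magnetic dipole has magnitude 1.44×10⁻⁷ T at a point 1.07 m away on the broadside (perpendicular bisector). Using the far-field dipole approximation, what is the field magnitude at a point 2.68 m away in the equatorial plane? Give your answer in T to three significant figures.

B ≈ 9.16×10⁻⁹ T

Dipole fields scale as 1/r³ in the far field; the geometry is the same at both points.
B₂ = B₁ · (r₁/r₂)³ = 1.44×10⁻⁷ · (1.07/2.68)³.
(r₁/r₂)³ = (0.3993)³ = 0.06364.
B₂ ≈ 9.165×10⁻⁹ T.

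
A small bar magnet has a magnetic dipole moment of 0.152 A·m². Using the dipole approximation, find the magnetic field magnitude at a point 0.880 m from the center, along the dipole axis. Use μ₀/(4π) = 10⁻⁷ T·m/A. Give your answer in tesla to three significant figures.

On axis B = (μ₀/4π)·2m/r³.
B = 2·(10⁻⁷)·(0.152) / (0.880)³ = 4.461×10⁻⁸ T.

B ≈ 4.46×10⁻⁸ T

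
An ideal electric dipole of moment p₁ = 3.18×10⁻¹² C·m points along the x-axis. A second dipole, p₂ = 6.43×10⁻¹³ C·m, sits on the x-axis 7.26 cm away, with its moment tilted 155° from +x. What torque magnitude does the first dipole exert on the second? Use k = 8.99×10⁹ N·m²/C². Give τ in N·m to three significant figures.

τ ≈ 4.06×10⁻¹¹ N·m

The second dipole sits on the axis of the first, so the field there is axial: E₁ = 2kp₁/r³ along +x.
E₁ = 2(8.99×10⁹)(3.18×10⁻¹²)/(0.0726)³ = 149.4 N/C.
Torque on the second dipole: τ = p₂ E₁ sinθ.
τ = (6.43×10⁻¹³)(149.4)·sin155° = 4.060×10⁻¹¹ N·m.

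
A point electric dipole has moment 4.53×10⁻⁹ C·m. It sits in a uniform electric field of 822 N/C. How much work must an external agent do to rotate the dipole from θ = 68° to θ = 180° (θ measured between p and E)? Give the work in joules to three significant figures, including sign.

W ≈ 5.12×10⁻⁶ J

W_ext = ΔU = U(θ₂) − U(θ₁) = −pE cosθ₂ − (−pE cosθ₁) = pE(cosθ₁ − cosθ₂).
W = (4.53×10⁻⁹)(822)·(cos68° − cos180°) = (3.724×10⁻⁶)·(+1.3746) = 5.119×10⁻⁶ J.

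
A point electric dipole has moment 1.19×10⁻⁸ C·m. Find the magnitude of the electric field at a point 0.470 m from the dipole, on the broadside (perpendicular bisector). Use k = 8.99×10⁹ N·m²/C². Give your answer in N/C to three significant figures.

In the equatorial plane E = kp/r³.
E = (8.99×10⁹)(1.19×10⁻⁸) / (0.470)³ = 1030 N/C.

E ≈ 1030 N/C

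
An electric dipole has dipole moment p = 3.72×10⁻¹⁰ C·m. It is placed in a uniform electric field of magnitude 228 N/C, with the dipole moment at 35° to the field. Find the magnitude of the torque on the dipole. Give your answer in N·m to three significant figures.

τ ≈ 4.86×10⁻⁸ N·m

Torque on an electric dipole: τ = pE sinθ.
τ = (3.72×10⁻¹⁰)(228)·sin35° = 4.865×10⁻⁸ N·m.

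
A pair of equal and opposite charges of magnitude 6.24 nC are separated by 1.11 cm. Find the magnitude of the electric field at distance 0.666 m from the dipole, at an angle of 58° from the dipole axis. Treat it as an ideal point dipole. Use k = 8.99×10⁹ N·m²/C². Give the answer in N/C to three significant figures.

Dipole moment p = qd = (6.24×10⁻⁹ C)(0.0111 m) = 6.926×10⁻¹¹ C·m.
At angle θ the dipole field magnitude is E = (kp/r³)·√(1 + 3cos²θ).
kp/r³ = (8.99×10⁹)(6.926×10⁻¹¹) / (0.666)³ = 2.108 N/C.
√(1 + 3cos²58°) = √(1 + 3·0.2808) = √1.8424 ≈ 1.3574.
E ≈ 2.108 × 1.357 = 2.861 N/C.

E ≈ 2.86 N/C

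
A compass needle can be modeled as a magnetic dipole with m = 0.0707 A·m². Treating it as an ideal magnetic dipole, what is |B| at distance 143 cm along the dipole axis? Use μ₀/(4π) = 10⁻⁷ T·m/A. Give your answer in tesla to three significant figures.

On axis B = (μ₀/4π)·2m/r³.
B = 2·(10⁻⁷)·(0.0707) / (1.43)³ = 4.835×10⁻⁹ T.

B ≈ 4.84×10⁻⁹ T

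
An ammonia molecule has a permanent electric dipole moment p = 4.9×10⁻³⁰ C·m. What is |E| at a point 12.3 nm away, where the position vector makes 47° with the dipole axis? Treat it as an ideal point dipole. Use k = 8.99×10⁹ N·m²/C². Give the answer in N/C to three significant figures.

At angle θ the dipole field magnitude is E = (kp/r³)·√(1 + 3cos²θ).
kp/r³ = (8.99×10⁹)(4.90×10⁻³⁰) / (1.23×10⁻⁸)³ = 2.367×10⁴ N/C.
√(1 + 3cos²47°) = √(1 + 3·0.4651) = √2.3954 ≈ 1.5477.
E ≈ 2.367×10⁴ × 1.548 = 3.664×10⁴ N/C.

E ≈ 3.66×10⁴ N/C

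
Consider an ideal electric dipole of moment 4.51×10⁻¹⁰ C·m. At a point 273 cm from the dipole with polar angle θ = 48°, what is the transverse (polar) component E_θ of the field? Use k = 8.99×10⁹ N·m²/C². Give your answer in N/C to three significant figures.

For a dipole, E_θ = (kp sinθ)/r³.
kp/r³ = (8.99×10⁹)(4.51×10⁻¹⁰)/(2.73)³ = 0.1993 N/C.
E_θ = 0.1993·sin48° = 0.1481 N/C.

E_θ ≈ 0.148 N/C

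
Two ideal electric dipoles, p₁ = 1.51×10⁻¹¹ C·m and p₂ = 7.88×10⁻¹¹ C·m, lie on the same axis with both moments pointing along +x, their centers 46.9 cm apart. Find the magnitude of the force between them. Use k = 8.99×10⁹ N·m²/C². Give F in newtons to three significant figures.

F ≈ 1.33×10⁻⁹ N

On-axis field of dipole 1 at distance r: E = 2kp₁/r³. Force on dipole 2 is F = p₂·dE/dr (gradient along axis).
dE/dr = −6kp₁/r⁴, so |F| = 6kp₁p₂/r⁴ (attractive for aligned moments).
F = 6(8.99×10⁹)(1.51×10⁻¹¹)(7.88×10⁻¹¹)/(0.469)⁴ = 1.327×10⁻⁹ N.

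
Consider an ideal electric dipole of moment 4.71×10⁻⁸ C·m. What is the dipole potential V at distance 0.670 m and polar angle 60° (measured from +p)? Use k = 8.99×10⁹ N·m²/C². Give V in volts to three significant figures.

V ≈ 472 V

The dipole potential is V = kp cosθ / r².
V = (8.99×10⁹)(4.71×10⁻⁸)·cos60° / (0.670)² = 471.6 V.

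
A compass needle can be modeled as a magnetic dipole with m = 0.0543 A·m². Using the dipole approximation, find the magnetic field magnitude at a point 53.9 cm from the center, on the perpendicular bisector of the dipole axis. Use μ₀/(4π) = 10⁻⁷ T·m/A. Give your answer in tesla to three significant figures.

In the equatorial plane B = (μ₀/4π)·m/r³ (half the axial value).
B = (10⁻⁷)·(0.0543) / (0.539)³ = 3.468×10⁻⁸ T.

B ≈ 3.47×10⁻⁸ T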